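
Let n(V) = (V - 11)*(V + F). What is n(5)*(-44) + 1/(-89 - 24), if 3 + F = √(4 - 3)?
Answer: 89495/113 ≈ 791.99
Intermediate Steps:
F = -2 (F = -3 + √(4 - 3) = -3 + √1 = -3 + 1 = -2)
n(V) = (-11 + V)*(-2 + V) (n(V) = (V - 11)*(V - 2) = (-11 + V)*(-2 + V))
n(5)*(-44) + 1/(-89 - 24) = (22 + 5² - 13*5)*(-44) + 1/(-89 - 24) = (22 + 25 - 65)*(-44) + 1/(-113) = -18*(-44) - 1/113 = 792 - 1/113 = 89495/113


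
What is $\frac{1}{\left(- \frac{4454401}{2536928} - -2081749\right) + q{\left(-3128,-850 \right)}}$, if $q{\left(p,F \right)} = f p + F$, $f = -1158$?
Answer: $\frac{2536928}{14468407971743} \approx 1.7534 \cdot 10^{-7}$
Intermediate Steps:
$q{\left(p,F \right)} = F - 1158 p$ ($q{\left(p,F \right)} = - 1158 p + F = F - 1158 p$)
$\frac{1}{\left(- \frac{4454401}{2536928} - -2081749\right) + q{\left(-3128,-850 \right)}} = \frac{1}{\left(- \frac{4454401}{2536928} - -2081749\right) - -3621374} = \frac{1}{\left(\left(-4454401\right) \frac{1}{2536928} + 2081749\right) + \left(-850 + 3622224\right)} = \frac{1}{\left(- \frac{4454401}{2536928} + 2081749\right) + 3621374} = \frac{1}{\frac{5281242872671}{2536928} + 3621374} = \frac{1}{\frac{14468407971743}{2536928}} = \frac{2536928}{14468407971743}$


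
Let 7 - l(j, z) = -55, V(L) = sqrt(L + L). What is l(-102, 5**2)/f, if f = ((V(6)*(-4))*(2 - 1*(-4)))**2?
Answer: 31/3456 ≈ 0.0089699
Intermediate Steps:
V(L) = sqrt(2)*sqrt(L) (V(L) = sqrt(2*L) = sqrt(2)*sqrt(L))
l(j, z) = 62 (l(j, z) = 7 - 1*(-55) = 7 + 55 = 62)
f = 6912 (f = (((sqrt(2)*sqrt(6))*(-4))*(2 - 1*(-4)))**2 = (((2*sqrt(3))*(-4))*(2 + 4))**2 = (-8*sqrt(3)*6)**2 = (-48*sqrt(3))**2 = 6912)
l(-102, 5**2)/f = 62/6912 = 62*(1/6912) = 31/3456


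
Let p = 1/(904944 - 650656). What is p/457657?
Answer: 1/116376683216 ≈ 8.5928e-12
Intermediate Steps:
p = 1/254288 ≈ 3.9325e-6
p/457657 = (1/254288)/457657 = (1/254288)*(1/457657) = 1/116376683216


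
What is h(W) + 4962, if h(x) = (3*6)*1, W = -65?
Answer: 4980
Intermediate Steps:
h(x) = 18 (h(x) = 18*1 = 18)
h(W) + 4962 = 18 + 4962 = 4980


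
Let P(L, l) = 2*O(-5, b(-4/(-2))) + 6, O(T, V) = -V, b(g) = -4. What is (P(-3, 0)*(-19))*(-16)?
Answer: 4256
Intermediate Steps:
P(L, l) = 14 (P(L, l) = 2*(-1*(-4)) + 6 = 2*4 + 6 = 8 + 6 = 14)
(P(-3, 0)*(-19))*(-16) = (14*(-19))*(-16) = -266*(-16) = 4256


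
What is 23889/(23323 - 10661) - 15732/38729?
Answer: 725998497/490386598 ≈ 1.4805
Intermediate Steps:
23889/(23323 - 10661) - 15732/38729 = 23889/12662 - 15732*1/38729 = 23889*(1/12662) - 15732/38729 = 23889/12662 - 15732/38729 = 725998497/490386598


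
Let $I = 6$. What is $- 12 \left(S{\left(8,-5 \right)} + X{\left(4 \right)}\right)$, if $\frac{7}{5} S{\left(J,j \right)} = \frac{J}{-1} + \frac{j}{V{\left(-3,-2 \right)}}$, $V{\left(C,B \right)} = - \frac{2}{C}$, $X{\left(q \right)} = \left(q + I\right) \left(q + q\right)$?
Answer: $- \frac{5790}{7} \approx -827.14$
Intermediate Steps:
$X{\left(q \right)} = 2 q \left(6 + q\right)$ ($X{\left(q \right)} = \left(q + 6\right) \left(q + q\right) = \left(6 + q\right) 2 q = 2 q \left(6 + q\right)$)
$S{\left(J,j \right)} = - \frac{5 J}{7} + \frac{15 j}{14}$ ($S{\left(J,j \right)} = \frac{5 \left(\frac{J}{-1} + \frac{j}{\left(-2\right) \frac{1}{-3}}\right)}{7} = \frac{5 \left(J \left(-1\right) + \frac{j}{\left(-2\right) \left(- \frac{1}{3}\right)}\right)}{7} = \frac{5 \left(- J + \frac{j}{\frac{2}{3}}\right)}{7} = \frac{5 \left(- J + j \frac{3}{2}\right)}{7} = \frac{5 \left(- J + \frac{3 j}{2}\right)}{7} = - \frac{5 J}{7} + \frac{15 j}{14}$)
$- 12 \left(S{\left(8,-5 \right)} + X{\left(4 \right)}\right) = - 12 \left(\left(\left(- \frac{5}{7}\right) 8 + \frac{15}{14} \left(-5\right)\right) + 2 \cdot 4 \left(6 + 4\right)\right) = - 12 \left(\left(- \frac{40}{7} - \frac{75}{14}\right) + 2 \cdot 4 \cdot 10\right) = - 12 \left(- \frac{155}{14} + 80\right) = \left(-12\right) \frac{965}{14} = - \frac{5790}{7}$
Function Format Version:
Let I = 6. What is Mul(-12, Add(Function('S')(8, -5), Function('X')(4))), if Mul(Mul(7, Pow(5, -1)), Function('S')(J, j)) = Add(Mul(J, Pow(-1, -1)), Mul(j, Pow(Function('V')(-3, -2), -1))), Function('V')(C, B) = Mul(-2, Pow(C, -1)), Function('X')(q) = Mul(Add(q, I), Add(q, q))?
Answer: Rational(-5790, 7) ≈ -827.14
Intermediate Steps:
Function('X')(q) = Mul(2, q, Add(6, q)) (Function('X')(q) = Mul(Add(q, 6), Add(q, q)) = Mul(Add(6, q), Mul(2, q)) = Mul(2, q, Add(6, q)))
Function('S')(J, j) = Add(Mul(Rational(-5, 7), J), Mul(Rational(15, 14), j)) (Function('S')(J, j) = Mul(Rational(5, 7), Add(Mul(J, Pow(-1, -1)), Mul(j, Pow(Mul(-2, Pow(-3, -1)), -1)))) = Mul(Rational(5, 7), Add(Mul(J, -1), Mul(j, Pow(Mul(-2, Rational(-1, 3)), -1)))) = Mul(Rational(5, 7), Add(Mul(-1, J), Mul(j, Pow(Rational(2, 3), -1)))) = Mul(Rational(5, 7), Add(Mul(-1, J), Mul(j, Rational(3, 2)))) = Mul(Rational(5, 7), Add(Mul(-1, J), Mul(Rational(3, 2), j))) = Add(Mul(Rational(-5, 7), J), Mul(Rational(15, 14), j)))
Mul(-12, Add(Function('S')(8, -5), Function('X')(4))) = Mul(-12, Add(Add(Mul(Rational(-5, 7), 8), Mul(Rational(15, 14), -5)), Mul(2, 4, Add(6, 4)))) = Mul(-12, Add(Add(Rational(-40, 7), Rational(-75, 14)), Mul(2, 4, 10))) = Mul(-12, Add(Rational(-155, 14), 80)) = Mul(-12, Rational(965, 14)) = Rational(-5790, 7)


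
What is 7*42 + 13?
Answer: 307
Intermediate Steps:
7*42 + 13 = 294 + 13 = 307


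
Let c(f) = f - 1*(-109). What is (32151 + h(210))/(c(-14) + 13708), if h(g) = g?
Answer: 10787/4601 ≈ 2.3445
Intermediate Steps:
c(f) = 109 + f (c(f) = f + 109 = 109 + f)
(32151 + h(210))/(c(-14) + 13708) = (32151 + 210)/((109 - 14) + 13708) = 32361/(95 + 13708) = 32361/13803 = 32361*(1/13803) = 10787/4601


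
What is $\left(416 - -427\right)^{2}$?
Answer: $710649$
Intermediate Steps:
$\left(416 - -427\right)^{2} = \left(416 + 427\right)^{2} = 843^{2} = 710649$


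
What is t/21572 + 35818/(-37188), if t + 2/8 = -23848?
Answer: -1659534617/802219536 ≈ -2.0687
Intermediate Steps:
t = -95393/4 (t = -¼ - 23848 = -95393/4 ≈ -23848.)
t/21572 + 35818/(-37188) = -95393/4/21572 + 35818/(-37188) = -95393/4*1/21572 + 35818*(-1/37188) = -95393/86288 - 17909/18594 = -1659534617/802219536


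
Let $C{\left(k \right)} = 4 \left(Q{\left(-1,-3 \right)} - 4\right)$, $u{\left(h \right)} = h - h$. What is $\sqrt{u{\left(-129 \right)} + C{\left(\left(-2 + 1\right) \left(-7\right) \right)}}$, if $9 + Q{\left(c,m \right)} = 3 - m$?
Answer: $2 i \sqrt{7} \approx 5.2915 i$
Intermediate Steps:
$Q{\left(c,m \right)} = -6 - m$ ($Q{\left(c,m \right)} = -9 - \left(-3 + m\right) = -6 - m$)
$u{\left(h \right)} = 0$
$C{\left(k \right)} = -28$ ($C{\left(k \right)} = 4 \left(\left(-6 - -3\right) - 4\right) = 4 \left(\left(-6 + 3\right) - 4\right) = 4 \left(-3 - 4\right) = 4 \left(-7\right) = -28$)
$\sqrt{u{\left(-129 \right)} + C{\left(\left(-2 + 1\right) \left(-7\right) \right)}} = \sqrt{0 - 28} = \sqrt{-28} = 2 i \sqrt{7}$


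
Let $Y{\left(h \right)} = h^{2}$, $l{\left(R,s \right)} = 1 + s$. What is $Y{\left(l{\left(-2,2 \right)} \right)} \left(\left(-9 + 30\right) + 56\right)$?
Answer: $693$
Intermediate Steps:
$Y{\left(l{\left(-2,2 \right)} \right)} \left(\left(-9 + 30\right) + 56\right) = \left(1 + 2\right)^{2} \left(\left(-9 + 30\right) + 56\right) = 3^{2} \left(21 + 56\right) = 9 \cdot 77 = 693$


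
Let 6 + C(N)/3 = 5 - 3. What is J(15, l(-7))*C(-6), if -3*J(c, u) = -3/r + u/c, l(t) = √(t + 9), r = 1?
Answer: -12 + 4*√2/15 ≈ -11.623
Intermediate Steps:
C(N) = -12 (C(N) = -18 + 3*(5 - 3) = -18 + 3*2 = -18 + 6 = -12)
l(t) = √(9 + t)
J(c, u) = 1 - u/(3*c) (J(c, u) = -(-3/1 + u/c)/3 = -(-3*1 + u/c)/3 = -(-3 + u/c)/3 = 1 - u/(3*c))
J(15, l(-7))*C(-6) = ((15 - √(9 - 7)/3)/15)*(-12) = ((15 - √2/3)/15)*(-12) = (1 - √2/45)*(-12) = -12 + 4*√2/15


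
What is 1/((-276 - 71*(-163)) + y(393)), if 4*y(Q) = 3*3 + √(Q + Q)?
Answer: 180788/2042768023 - 4*√786/2042768023 ≈ 8.8447e-5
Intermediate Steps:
y(Q) = 9/4 + √2*√Q/4 (y(Q) = (3*3 + √(Q + Q))/4 = (9 + √(2*Q))/4 = (9 + √2*√Q)/4 = 9/4 + √2*√Q/4)
1/((-276 - 71*(-163)) + y(393)) = 1/((-276 - 71*(-163)) + (9/4 + √2*√393/4)) = 1/((-276 + 11573) + (9/4 + √786/4)) = 1/(11297 + (9/4 + √786/4)) = 1/(45197/4 + √786/4)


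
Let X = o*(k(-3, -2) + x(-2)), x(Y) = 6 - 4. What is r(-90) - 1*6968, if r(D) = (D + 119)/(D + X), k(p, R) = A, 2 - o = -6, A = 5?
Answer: -236941/34 ≈ -6968.9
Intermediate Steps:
o = 8 (o = 2 - 1*(-6) = 2 + 6 = 8)
x(Y) = 2
k(p, R) = 5
X = 56 (X = 8*(5 + 2) = 8*7 = 56)
r(D) = (119 + D)/(56 + D) (r(D) = (D + 119)/(D + 56) = (119 + D)/(56 + D))
r(-90) - 1*6968 = (119 - 90)/(56 - 90) - 1*6968 = 29/(-34) - 6968 = -1/34*29 - 6968 = -29/34 - 6968 = -236941/34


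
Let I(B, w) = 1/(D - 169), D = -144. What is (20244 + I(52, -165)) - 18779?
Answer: 458544/313 ≈ 1465.0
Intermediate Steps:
I(B, w) = -1/313 (I(B, w) = 1/(-144 - 169) = 1/(-313) = -1/313)
(20244 + I(52, -165)) - 18779 = (20244 - 1/313) - 18779 = 6336371/313 - 18779 = 458544/313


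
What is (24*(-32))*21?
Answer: -16128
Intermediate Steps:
(24*(-32))*21 = -768*21 = -16128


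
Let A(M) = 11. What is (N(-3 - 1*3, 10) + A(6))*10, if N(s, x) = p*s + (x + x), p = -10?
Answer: 910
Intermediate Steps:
N(s, x) = -10*s + 2*x (N(s, x) = -10*s + (x + x) = -10*s + 2*x)
(N(-3 - 1*3, 10) + A(6))*10 = ((-10*(-3 - 1*3) + 2*10) + 11)*10 = ((-10*(-3 - 3) + 20) + 11)*10 = ((-10*(-6) + 20) + 11)*10 = ((60 + 20) + 11)*10 = (80 + 11)*10 = 91*10 = 910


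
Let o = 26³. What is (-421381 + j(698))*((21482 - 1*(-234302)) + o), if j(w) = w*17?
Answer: -111945020400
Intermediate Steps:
o = 17576
j(w) = 17*w
(-421381 + j(698))*((21482 - 1*(-234302)) + o) = (-421381 + 17*698)*((21482 - 1*(-234302)) + 17576) = (-421381 + 11866)*((21482 + 234302) + 17576) = -409515*(255784 + 17576) = -409515*273360 = -111945020400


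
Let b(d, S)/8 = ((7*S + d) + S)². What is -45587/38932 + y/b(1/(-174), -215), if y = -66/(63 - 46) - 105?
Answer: -69414457416241873/59280782645936084 ≈ -1.1709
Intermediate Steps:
y = -1851/17 (y = -66/17 - 105 = -1851/17 ≈ -108.88)
b(d, S) = 8*(d + 8*S)² (b(d, S) = 8*((7*S + d) + S)² = 8*((d + 7*S) + S)² = 8*(d + 8*S)²)
-45587/38932 + y/b(1/(-174), -215) = -45587/38932 - 1851*1/(8*(1/(-174) + 8*(-215))²)/17 = -45587*1/38932 - 1851*1/(8*(-1/174 - 1720)²)/17 = -45587/38932 - 1851/(17*(8*(-299281/174)²)) = -45587/38932 - 1851/(17*(8*(89569116961/30276))) = -45587/38932 - 1851/(17*179138233922/7569) = -45587/38932 - 1851/17*7569/179138233922 = -45587/38932 - 14010219/3045349976674 = -69414457416241873/59280782645936084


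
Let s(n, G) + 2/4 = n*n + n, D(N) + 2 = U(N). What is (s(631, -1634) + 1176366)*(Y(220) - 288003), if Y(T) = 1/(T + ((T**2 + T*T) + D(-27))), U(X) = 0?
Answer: -88024447981591695/194036 ≈ -4.5365e+11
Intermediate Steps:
D(N) = -2 (D(N) = -2 + 0 = -2)
s(n, G) = -1/2 + n + n**2 (s(n, G) = -1/2 + (n*n + n) = -1/2 + (n**2 + n) = -1/2 + (n + n**2) = -1/2 + n + n**2)
Y(T) = 1/(-2 + T + 2*T**2) (Y(T) = 1/(T + ((T**2 + T*T) - 2)) = 1/(T + ((T**2 + T**2) - 2)) = 1/(T + (2*T**2 - 2)) = 1/(T + (-2 + 2*T**2)) = 1/(-2 + T + 2*T**2))
(s(631, -1634) + 1176366)*(Y(220) - 288003) = ((-1/2 + 631 + 631**2) + 1176366)*(1/(-2 + 220 + 2*220**2) - 288003) = ((-1/2 + 631 + 398161) + 1176366)*(1/(-2 + 220 + 2*48400) - 288003) = (797583/2 + 1176366)*(1/(-2 + 220 + 96800) - 288003) = 3150315*(1/97018 - 288003)/2 = (3150315/2)*(-27941475053/97018) = -88024447981591695/194036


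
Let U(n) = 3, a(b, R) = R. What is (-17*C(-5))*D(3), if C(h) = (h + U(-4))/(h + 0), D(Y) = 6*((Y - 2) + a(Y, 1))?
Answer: -408/5 ≈ -81.600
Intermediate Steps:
D(Y) = -6 + 6*Y (D(Y) = 6*((Y - 2) + 1) = 6*((-2 + Y) + 1) = 6*(-1 + Y) = -6 + 6*Y)
C(h) = (3 + h)/h (C(h) = (h + 3)/(h + 0) = (3 + h)/h)
(-17*C(-5))*D(3) = (-17*(3 - 5)/(-5))*(-6 + 6*3) = (-(-17)*(-2)/5)*(-6 + 18) = -17*⅖*12 = -34/5*12 = -408/5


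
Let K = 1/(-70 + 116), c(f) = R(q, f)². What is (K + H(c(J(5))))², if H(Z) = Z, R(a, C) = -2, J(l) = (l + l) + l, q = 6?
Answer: 34225/2116 ≈ 16.174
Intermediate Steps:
J(l) = 3*l (J(l) = 2*l + l = 3*l)
c(f) = 4 (c(f) = (-2)² = 4)
K = 1/46 ≈ 0.021739
(K + H(c(J(5))))² = (1/46 + 4)² = (185/46)² = 34225/2116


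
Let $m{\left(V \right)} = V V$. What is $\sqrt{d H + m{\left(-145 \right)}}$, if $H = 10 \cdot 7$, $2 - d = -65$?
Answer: $\sqrt{25715} \approx 160.36$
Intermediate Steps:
$d = 67$ ($d = 2 - -65 = 2 + 65 = 67$)
$m{\left(V \right)} = V^{2}$
$H = 70$
$\sqrt{d H + m{\left(-145 \right)}} = \sqrt{67 \cdot 70 + \left(-145\right)^{2}} = \sqrt{4690 + 21025} = \sqrt{25715}$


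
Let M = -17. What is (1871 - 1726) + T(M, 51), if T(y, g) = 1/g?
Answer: 7396/51 ≈ 145.02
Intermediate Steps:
(1871 - 1726) + T(M, 51) = (1871 - 1726) + 1/51 = 145 + 1/51 = 7396/51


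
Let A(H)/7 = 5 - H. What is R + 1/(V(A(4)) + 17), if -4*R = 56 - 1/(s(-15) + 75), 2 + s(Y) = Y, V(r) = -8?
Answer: -28991/2088 ≈ -13.885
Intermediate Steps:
A(H) = 35 - 7*H (A(H) = 7*(5 - H) = 35 - 7*H)
s(Y) = -2 + Y
R = -3247/232 (R = -(56 - 1/((-2 - 15) + 75))/4 = -(56 - 1/(-17 + 75))/4 = -(56 - 1/58)/4 = -1/4*3247/58 = -3247/232 ≈ -13.996)
R + 1/(V(A(4)) + 17) = -3247/232 + 1/(-8 + 17) = -3247/232 + 1/9 = -28991/2088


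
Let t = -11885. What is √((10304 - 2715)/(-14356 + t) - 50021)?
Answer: 5*I*√1377766543386/26241 ≈ 223.65*I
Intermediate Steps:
√((10304 - 2715)/(-14356 + t) - 50021) = √((10304 - 2715)/(-14356 - 11885) - 50021) = √(7589/(-26241) - 50021) = √(7589*(-1/26241) - 50021) = √(-7589/26241 - 50021) = √(-1312608650/26241) = 5*I*√1377766543386/26241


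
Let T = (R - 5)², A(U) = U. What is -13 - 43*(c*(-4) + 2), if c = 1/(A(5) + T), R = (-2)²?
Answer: -211/3 ≈ -70.333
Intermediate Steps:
R = 4
T = 1 (T = (4 - 5)² = (-1)² = 1)
c = ⅙ (c = 1/(5 + 1) = 1/6 = ⅙ ≈ 0.16667)
-13 - 43*(c*(-4) + 2) = -13 - 43*((⅙)*(-4) + 2) = -13 - 43*(-⅔ + 2) = -13 - 43*4/3 = -13 - 172/3 = -211/3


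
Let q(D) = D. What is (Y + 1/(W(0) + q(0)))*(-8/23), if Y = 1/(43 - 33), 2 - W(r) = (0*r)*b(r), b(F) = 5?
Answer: -24/115 ≈ -0.20870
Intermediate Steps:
W(r) = 2 (W(r) = 2 - 0*r*5 = 2 - 0*5 = 2 - 1*0 = 2 + 0 = 2)
Y = 1/10 ≈ 0.10000
(Y + 1/(W(0) + q(0)))*(-8/23) = (1/10 + 1/(2 + 0))*(-8/23) = (1/10 + 1/2)*(-8*1/23) = (1/10 + 1/2)*(-8/23) = (3/5)*(-8/23) = -24/115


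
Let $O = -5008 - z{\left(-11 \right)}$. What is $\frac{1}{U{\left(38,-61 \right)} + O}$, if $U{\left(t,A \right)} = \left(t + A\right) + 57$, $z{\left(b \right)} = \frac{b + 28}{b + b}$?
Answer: $- \frac{22}{109411} \approx -0.00020108$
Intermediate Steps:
$z{\left(b \right)} = \frac{28 + b}{2 b}$
$O = - \frac{110159}{22}$ ($O = -5008 - \frac{28 - 11}{2 \left(-11\right)} = -5008 - \frac{1}{2} \left(- \frac{1}{11}\right) 17 = -5008 - - \frac{17}{22} = -5008 + \frac{17}{22} = - \frac{110159}{22} \approx -5007.2$)
$U{\left(t,A \right)} = 57 + A + t$ ($U{\left(t,A \right)} = \left(A + t\right) + 57 = 57 + A + t$)
$\frac{1}{U{\left(38,-61 \right)} + O} = \frac{1}{\left(57 - 61 + 38\right) - \frac{110159}{22}} = \frac{1}{34 - \frac{110159}{22}} = \frac{1}{- \frac{109411}{22}} = - \frac{22}{109411}$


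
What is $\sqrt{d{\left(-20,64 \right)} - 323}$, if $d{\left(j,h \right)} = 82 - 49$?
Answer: $i \sqrt{290} \approx 17.029 i$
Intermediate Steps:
$d{\left(j,h \right)} = 33$ ($d{\left(j,h \right)} = 82 - 49 = 33$)
$\sqrt{d{\left(-20,64 \right)} - 323} = \sqrt{33 - 323} = \sqrt{-290} = i \sqrt{290}$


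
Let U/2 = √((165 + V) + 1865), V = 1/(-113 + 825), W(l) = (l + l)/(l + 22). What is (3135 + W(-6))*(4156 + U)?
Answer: 13025943 + 12537*√257274258/712 ≈ 1.3308e+7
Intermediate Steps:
W(l) = 2*l/(22 + l) (W(l) = (2*l)/(22 + l) = 2*l/(22 + l))
V = 1/712 ≈ 0.0014045
U = √257274258/178 (U = 2*√((165 + 1/712) + 1865) = 2*√(117481/712 + 1865) = 2*√(1445361/712) = 2*(√257274258/356) = √257274258/178 ≈ 90.111)
(3135 + W(-6))*(4156 + U) = (3135 + 2*(-6)/(22 - 6))*(4156 + √257274258/178) = (3135 + 2*(-6)/16)*(4156 + √257274258/178) = (3135 + 2*(-6)*(1/16))*(4156 + √257274258/178) = (3135 - ¾)*(4156 + √257274258/178) = 12537*(4156 + √257274258/178)/4 = 13025943 + 12537*√257274258/712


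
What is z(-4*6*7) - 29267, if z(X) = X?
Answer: -29435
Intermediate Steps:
z(-4*6*7) - 29267 = -4*6*7 - 29267 = -24*7 - 29267 = -168 - 29267 = -29435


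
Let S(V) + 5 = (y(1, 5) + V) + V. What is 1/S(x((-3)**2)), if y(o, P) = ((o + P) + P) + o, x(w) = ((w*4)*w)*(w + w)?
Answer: 1/11671 ≈ 8.5682e-5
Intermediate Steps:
x(w) = 8*w**3 (x(w) = ((4*w)*w)*(2*w) = (4*w**2)*(2*w) = 8*w**3)
y(o, P) = 2*P + 2*o (y(o, P) = ((P + o) + P) + o = (o + 2*P) + o = 2*P + 2*o)
S(V) = 7 + 2*V (S(V) = -5 + (((2*5 + 2*1) + V) + V) = -5 + (((10 + 2) + V) + V) = -5 + ((12 + V) + V) = -5 + (12 + 2*V) = 7 + 2*V)
1/S(x((-3)**2)) = 1/(7 + 2*(8*((-3)**2)**3)) = 1/(7 + 2*(8*9**3)) = 1/(7 + 2*(8*729)) = 1/(7 + 2*5832) = 1/(7 + 11664) = 1/11671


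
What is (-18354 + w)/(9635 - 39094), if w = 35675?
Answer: -17321/29459 ≈ -0.58797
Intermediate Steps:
(-18354 + w)/(9635 - 39094) = (-18354 + 35675)/(9635 - 39094) = 17321/(-29459) = 17321*(-1/29459) = -17321/29459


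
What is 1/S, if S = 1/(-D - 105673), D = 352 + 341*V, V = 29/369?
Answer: -39133114/369 ≈ -1.0605e+5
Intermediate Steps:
V = 29/369 (V = 29*(1/369) = 29/369 ≈ 0.078591)
D = 139777/369 (D = 352 + 341*(29/369) = 352 + 9889/369 = 139777/369 ≈ 378.80)
S = -369/39133114 (S = 1/(-1*139777/369 - 105673) = 1/(-139777/369 - 105673) = 1/(-39133114/369) = -369/39133114 ≈ -9.4294e-6)
1/S = 1/(-369/39133114) = -39133114/369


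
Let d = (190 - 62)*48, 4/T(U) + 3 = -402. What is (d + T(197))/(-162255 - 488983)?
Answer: -1244158/131875695 ≈ -0.0094343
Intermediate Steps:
T(U) = -4/405 (T(U) = 4/(-3 - 402) = 4/(-405) = 4*(-1/405) = -4/405)
d = 6144 (d = 128*48 = 6144)
(d + T(197))/(-162255 - 488983) = (6144 - 4/405)/(-162255 - 488983) = (2488316/405)/(-651238) = (2488316/405)*(-1/651238) = -1244158/131875695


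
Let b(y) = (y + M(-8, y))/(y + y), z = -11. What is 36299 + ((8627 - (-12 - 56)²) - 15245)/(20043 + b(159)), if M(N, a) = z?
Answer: 16525699273/455273 ≈ 36298.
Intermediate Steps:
M(N, a) = -11
b(y) = (-11 + y)/(2*y) (b(y) = (y - 11)/(y + y) = (-11 + y)/((2*y)) = (-11 + y)*(1/(2*y)) = (-11 + y)/(2*y))
36299 + ((8627 - (-12 - 56)²) - 15245)/(20043 + b(159)) = 36299 + ((8627 - (-12 - 56)²) - 15245)/(20043 + (½)*(-11 + 159)/159) = 36299 + ((8627 - 1*(-68)²) - 15245)/(20043 + (½)*(1/159)*148) = 36299 + ((8627 - 1*4624) - 15245)/(20043 + 74/159) = 36299 + ((8627 - 4624) - 15245)/(3186911/159) = 36299 + (4003 - 15245)*(159/3186911) = 36299 - 11242*159/3186911 = 36299 - 255354/455273 = 16525699273/455273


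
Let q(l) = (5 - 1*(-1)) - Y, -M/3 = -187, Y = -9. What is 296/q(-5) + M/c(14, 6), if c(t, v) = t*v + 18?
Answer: 757/30 ≈ 25.233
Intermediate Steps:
c(t, v) = 18 + t*v
M = 561 (M = -3*(-187) = 561)
q(l) = 15 (q(l) = (5 - 1*(-1)) - 1*(-9) = (5 + 1) + 9 = 6 + 9 = 15)
296/q(-5) + M/c(14, 6) = 296/15 + 561/(18 + 14*6) = 296*(1/15) + 561/(18 + 84) = 296/15 + 561/102 = 296/15 + 561*(1/102) = 296/15 + 11/2 = 757/30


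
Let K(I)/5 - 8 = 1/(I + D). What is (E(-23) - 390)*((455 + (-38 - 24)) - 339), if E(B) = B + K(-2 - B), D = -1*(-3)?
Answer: -80523/4 ≈ -20131.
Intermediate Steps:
D = 3
K(I) = 40 + 5/(3 + I) (K(I) = 40 + 5/(I + 3) = 40 + 5/(3 + I))
E(B) = B + 5*(9 - 8*B)/(1 - B) (E(B) = B + 5*(25 + 8*(-2 - B))/(3 + (-2 - B)) = B + 5*(25 + (-16 - 8*B))/(1 - B) = B + 5*(9 - 8*B)/(1 - B))
(E(-23) - 390)*((455 + (-38 - 24)) - 339) = ((-45 + (-23)² + 39*(-23))/(-1 - 23) - 390)*((455 + (-38 - 24)) - 339) = ((-45 + 529 - 897)/(-24) - 390)*((455 - 62) - 339) = (-1/24*(-413) - 390)*(393 - 339) = (413/24 - 390)*54 = -8947/24*54 = -80523/4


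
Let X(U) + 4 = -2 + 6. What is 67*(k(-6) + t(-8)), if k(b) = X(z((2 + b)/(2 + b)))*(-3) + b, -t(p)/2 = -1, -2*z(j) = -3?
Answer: -268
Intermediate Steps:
z(j) = 3/2 (z(j) = -½*(-3) = 3/2)
t(p) = 2 (t(p) = -2*(-1) = 2)
X(U) = 0 (X(U) = -4 + (-2 + 6) = -4 + 4 = 0)
k(b) = b (k(b) = 0*(-3) + b = 0 + b = b)
67*(k(-6) + t(-8)) = 67*(-6 + 2) = 67*(-4) = -268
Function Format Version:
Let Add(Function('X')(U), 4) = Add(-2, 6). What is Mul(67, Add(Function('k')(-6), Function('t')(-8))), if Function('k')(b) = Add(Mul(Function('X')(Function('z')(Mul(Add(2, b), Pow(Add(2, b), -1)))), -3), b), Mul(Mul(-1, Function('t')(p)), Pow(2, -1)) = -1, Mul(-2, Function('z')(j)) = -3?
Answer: -268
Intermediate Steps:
Function('z')(j) = Rational(3, 2) (Function('z')(j) = Mul(Rational(-1, 2), -3) = Rational(3, 2))
Function('t')(p) = 2 (Function('t')(p) = Mul(-2, -1) = 2)
Function('X')(U) = 0 (Function('X')(U) = Add(-4, Add(-2, 6)) = Add(-4, 4) = 0)
Function('k')(b) = b (Function('k')(b) = Add(Mul(0, -3), b) = Add(0, b) = b)
Mul(67, Add(Function('k')(-6), Function('t')(-8))) = Mul(67, Add(-6, 2)) = Mul(67, -4) = -268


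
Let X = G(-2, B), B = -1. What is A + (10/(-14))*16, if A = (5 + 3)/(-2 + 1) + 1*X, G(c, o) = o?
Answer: -143/7 ≈ -20.429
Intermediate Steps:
X = -1
A = -9 (A = (5 + 3)/(-2 + 1) + 1*(-1) = 8/(-1) - 1 = 8*(-1) - 1 = -8 - 1 = -9)
A + (10/(-14))*16 = -9 + (10/(-14))*16 = -9 + (10*(-1/14))*16 = -9 - 5/7*16 = -9 - 80/7 = -143/7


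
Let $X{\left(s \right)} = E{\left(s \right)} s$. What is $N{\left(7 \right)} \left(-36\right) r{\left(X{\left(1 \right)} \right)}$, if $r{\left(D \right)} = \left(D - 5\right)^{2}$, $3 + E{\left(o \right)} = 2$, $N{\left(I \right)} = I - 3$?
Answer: $-5184$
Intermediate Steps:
$N{\left(I \right)} = -3 + I$ ($N{\left(I \right)} = I - 3 = -3 + I$)
$E{\left(o \right)} = -1$ ($E{\left(o \right)} = -3 + 2 = -1$)
$X{\left(s \right)} = - s$
$r{\left(D \right)} = \left(-5 + D\right)^{2}$
$N{\left(7 \right)} \left(-36\right) r{\left(X{\left(1 \right)} \right)} = \left(-3 + 7\right) \left(-36\right) \left(-5 - 1\right)^{2} = 4 \left(-36\right) \left(-5 - 1\right)^{2} = - 144 \left(-6\right)^{2} = \left(-144\right) 36 = -5184$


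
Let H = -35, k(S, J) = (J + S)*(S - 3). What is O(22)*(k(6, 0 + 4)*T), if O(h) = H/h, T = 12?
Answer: -6300/11 ≈ -572.73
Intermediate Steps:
k(S, J) = (-3 + S)*(J + S) (k(S, J) = (J + S)*(-3 + S) = (-3 + S)*(J + S))
O(h) = -35/h
O(22)*(k(6, 0 + 4)*T) = (-35/22)*((6² - 3*(0 + 4) - 3*6 + (0 + 4)*6)*12) = (-35*1/22)*((36 - 3*4 - 18 + 4*6)*12) = -35*(36 - 12 - 18 + 24)*12/22 = -525*12/11 = -35/22*360 = -6300/11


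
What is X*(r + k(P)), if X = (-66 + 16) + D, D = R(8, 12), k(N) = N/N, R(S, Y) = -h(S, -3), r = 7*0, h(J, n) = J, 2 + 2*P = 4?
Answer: -58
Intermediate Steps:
P = 1 (P = -1 + (½)*4 = -1 + 2 = 1)
r = 0
R(S, Y) = -S
k(N) = 1
D = -8 (D = -1*8 = -8)
X = -58 (X = (-66 + 16) - 8 = -50 - 8 = -58)
X*(r + k(P)) = -58*(0 + 1) = -58*1 = -58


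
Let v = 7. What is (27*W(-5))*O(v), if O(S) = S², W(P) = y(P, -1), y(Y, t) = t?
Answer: -1323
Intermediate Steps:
W(P) = -1
(27*W(-5))*O(v) = (27*(-1))*7² = -27*49 = -1323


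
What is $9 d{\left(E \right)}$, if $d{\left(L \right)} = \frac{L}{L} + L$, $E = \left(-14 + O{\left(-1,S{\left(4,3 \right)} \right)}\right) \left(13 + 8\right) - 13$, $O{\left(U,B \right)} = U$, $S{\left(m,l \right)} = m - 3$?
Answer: $-2943$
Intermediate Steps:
$S{\left(m,l \right)} = -3 + m$
$E = -328$ ($E = \left(-14 - 1\right) \left(13 + 8\right) - 13 = \left(-15\right) 21 - 13 = -315 - 13 = -328$)
$d{\left(L \right)} = 1 + L$
$9 d{\left(E \right)} = 9 \left(1 - 328\right) = 9 \left(-327\right) = -2943$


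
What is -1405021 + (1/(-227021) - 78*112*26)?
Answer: -370533914298/227021 ≈ -1.6322e+6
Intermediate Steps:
-1405021 + (1/(-227021) - 78*112*26) = -1405021 + (-1/227021 - 8736*26) = -1405021 + (-1/227021 - 227136) = -1405021 - 51564641857/227021 = -370533914298/227021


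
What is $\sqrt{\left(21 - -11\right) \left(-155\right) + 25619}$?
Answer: $\sqrt{20659} \approx 143.73$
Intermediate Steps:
$\sqrt{\left(21 - -11\right) \left(-155\right) + 25619} = \sqrt{\left(21 + 11\right) \left(-155\right) + 25619} = \sqrt{32 \left(-155\right) + 25619} = \sqrt{-4960 + 25619} = \sqrt{20659}$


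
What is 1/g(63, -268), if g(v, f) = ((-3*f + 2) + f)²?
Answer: 1/289444 ≈ 3.4549e-6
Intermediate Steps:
g(v, f) = (2 - 2*f)² (g(v, f) = ((2 - 3*f) + f)² = (2 - 2*f)²)
1/g(63, -268) = 1/(4*(-1 - 268)²) = 1/(4*(-269)²) = 1/(4*72361) = 1/289444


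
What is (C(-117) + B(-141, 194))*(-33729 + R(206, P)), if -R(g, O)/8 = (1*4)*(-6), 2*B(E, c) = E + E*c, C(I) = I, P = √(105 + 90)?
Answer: 929947473/2 ≈ 4.6497e+8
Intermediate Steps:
P = √195 ≈ 13.964
B(E, c) = E/2 + E*c/2 (B(E, c) = (E + E*c)/2 = E/2 + E*c/2)
R(g, O) = 192 (R(g, O) = -8*1*4*(-6) = -32*(-6) = -8*(-24) = 192)
(C(-117) + B(-141, 194))*(-33729 + R(206, P)) = (-117 + (½)*(-141)*(1 + 194))*(-33729 + 192) = (-117 + (½)*(-141)*195)*(-33537) = (-117 - 27495/2)*(-33537) = -27729/2*(-33537) = 929947473/2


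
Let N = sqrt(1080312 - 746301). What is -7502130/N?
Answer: -2500710*sqrt(334011)/111337 ≈ -12981.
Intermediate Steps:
N = sqrt(334011) ≈ 577.94
-7502130/N = -7502130*sqrt(334011)/334011 = -2500710*sqrt(334011)/111337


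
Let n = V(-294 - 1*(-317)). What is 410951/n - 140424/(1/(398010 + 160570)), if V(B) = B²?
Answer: -41493721648729/529 ≈ -7.8438e+10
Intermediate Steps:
n = 529 (n = (-294 - 1*(-317))² = (-294 + 317)² = 23² = 529)
410951/n - 140424/(1/(398010 + 160570)) = 410951/529 - 140424/(1/(398010 + 160570)) = 410951*(1/529) - 140424/(1/558580) = 410951/529 - 140424/1/558580 = 410951/529 - 140424*558580 = 410951/529 - 78438037920 = -41493721648729/529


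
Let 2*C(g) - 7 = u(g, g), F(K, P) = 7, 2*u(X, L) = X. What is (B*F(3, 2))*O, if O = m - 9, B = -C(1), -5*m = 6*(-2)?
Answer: 693/4 ≈ 173.25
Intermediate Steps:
u(X, L) = X/2
m = 12/5 (m = -6*(-2)/5 = -⅕*(-12) = 12/5 ≈ 2.4000)
C(g) = 7/2 + g/4 (C(g) = 7/2 + (g/2)/2 = 7/2 + g/4)
B = -15/4 (B = -(7/2 + (¼)*1) = -(7/2 + ¼) = -1*15/4 = -15/4 ≈ -3.7500)
O = -33/5 (O = 12/5 - 9 = -33/5 ≈ -6.6000)
(B*F(3, 2))*O = -15/4*7*(-33/5) = -105/4*(-33/5) = 693/4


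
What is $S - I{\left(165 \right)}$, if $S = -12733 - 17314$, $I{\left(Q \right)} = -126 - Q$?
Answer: $-29756$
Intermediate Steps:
$S = -30047$ ($S = -12733 - 17314 = -30047$)
$S - I{\left(165 \right)} = -30047 - \left(-126 - 165\right) = -30047 - -291 = -30047 + 291 = -29756$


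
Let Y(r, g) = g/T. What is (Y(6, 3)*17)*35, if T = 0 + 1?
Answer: 1785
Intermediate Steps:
T = 1
Y(r, g) = g (Y(r, g) = g/1 = g*1 = g)
(Y(6, 3)*17)*35 = (3*17)*35 = 51*35 = 1785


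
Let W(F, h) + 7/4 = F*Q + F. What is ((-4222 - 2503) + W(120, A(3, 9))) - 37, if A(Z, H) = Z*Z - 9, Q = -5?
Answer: -28975/4 ≈ -7243.8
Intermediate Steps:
A(Z, H) = -9 + Z² (A(Z, H) = Z² - 9 = -9 + Z²)
W(F, h) = -7/4 - 4*F (W(F, h) = -7/4 + (F*(-5) + F) = -7/4 + (-5*F + F) = -7/4 - 4*F)
((-4222 - 2503) + W(120, A(3, 9))) - 37 = ((-4222 - 2503) + (-7/4 - 4*120)) - 37 = (-6725 + (-7/4 - 480)) - 37 = (-6725 - 1927/4) - 37 = -28827/4 - 37 = -28975/4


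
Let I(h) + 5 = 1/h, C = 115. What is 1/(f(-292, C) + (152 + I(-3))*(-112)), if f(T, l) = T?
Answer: -3/50156 ≈ -5.9813e-5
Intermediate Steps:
I(h) = -5 + 1/h
1/(f(-292, C) + (152 + I(-3))*(-112)) = 1/(-292 + (152 + (-5 + 1/(-3)))*(-112)) = 1/(-292 + (152 + (-5 - ⅓))*(-112)) = 1/(-292 + (152 - 16/3)*(-112)) = 1/(-292 + (440/3)*(-112)) = 1/(-292 - 49280/3) = 1/(-50156/3) = -3/50156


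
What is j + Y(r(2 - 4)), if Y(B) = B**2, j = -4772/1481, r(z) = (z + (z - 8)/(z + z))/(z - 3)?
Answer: -475719/148100 ≈ -3.2121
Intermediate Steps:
r(z) = (z + (-8 + z)/(2*z))/(-3 + z) (r(z) = (z + (-8 + z)/((2*z)))/(-3 + z) = (z + (-8 + z)*(1/(2*z)))/(-3 + z) = (z + (-8 + z)/(2*z))/(-3 + z))
j = -4772/1481 (j = -4772*1/1481 = -4772/1481 ≈ -3.2221)
j + Y(r(2 - 4)) = -4772/1481 + ((-4 + (2 - 4)**2 + (2 - 4)/2)/((2 - 4)*(-3 + (2 - 4))))**2 = -4772/1481 + ((-4 + (-2)**2 + (1/2)*(-2))/((-2)*(-3 - 2)))**2 = -4772/1481 + (-1/2*(-4 + 4 - 1)/(-5))**2 = -4772/1481 + (-1/2*(-1/5)*(-1))**2 = -4772/1481 + (-1/10)**2 = -4772/1481 + 1/100 = -475719/148100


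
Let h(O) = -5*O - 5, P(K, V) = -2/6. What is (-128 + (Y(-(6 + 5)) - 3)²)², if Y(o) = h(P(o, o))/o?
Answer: 17284623841/1185921 ≈ 14575.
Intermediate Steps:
P(K, V) = -⅓ (P(K, V) = -2*⅙ = -⅓)
h(O) = -5 - 5*O
Y(o) = -10/(3*o) (Y(o) = (-5 - 5*(-⅓))/o = (-5 + 5/3)/o = -10/(3*o))
(-128 + (Y(-(6 + 5)) - 3)²)² = (-128 + (-10*(-1/(6 + 5))/3 - 3)²)² = (-128 + (-10/(3*((-1*11))) - 3)²)² = (-128 + (-10/3/(-11) - 3)²)² = (-128 + (-10/3*(-1/11) - 3)²)² = (-128 + (10/33 - 3)²)² = (-128 + (-89/33)²)² = (-128 + 7921/1089)² = (-131471/1089)² = 17284623841/1185921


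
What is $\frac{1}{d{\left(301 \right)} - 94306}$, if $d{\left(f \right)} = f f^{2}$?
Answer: $\frac{1}{27176595} \approx 3.6796 \cdot 10^{-8}$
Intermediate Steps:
$d{\left(f \right)} = f^{3}$
$\frac{1}{d{\left(301 \right)} - 94306} = \frac{1}{301^{3} - 94306} = \frac{1}{27270901 - 94306} = \frac{1}{27176595}$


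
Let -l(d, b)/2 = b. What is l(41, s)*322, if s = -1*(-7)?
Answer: -4508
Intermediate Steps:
s = 7
l(d, b) = -2*b
l(41, s)*322 = -2*7*322 = -14*322 = -4508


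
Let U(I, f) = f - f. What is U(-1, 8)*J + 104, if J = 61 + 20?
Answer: 104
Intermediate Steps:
J = 81
U(I, f) = 0
U(-1, 8)*J + 104 = 0*81 + 104 = 0 + 104 = 104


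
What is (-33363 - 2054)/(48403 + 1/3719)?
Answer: -131715823/180010758 ≈ -0.73171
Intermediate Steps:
(-33363 - 2054)/(48403 + 1/3719) = -35417/(48403 + 1/3719) = -35417/180010758/3719 = -35417*3719/180010758 = -131715823/180010758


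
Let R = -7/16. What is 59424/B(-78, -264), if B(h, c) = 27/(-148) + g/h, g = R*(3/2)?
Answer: -1829308416/5357 ≈ -3.4148e+5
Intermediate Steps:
R = -7/16 (R = -7*1/16 = -7/16 ≈ -0.43750)
g = -21/32 (g = -21/(16*2) = -7/16*3/2 = -21/32 ≈ -0.65625)
B(h, c) = -27/148 - 21/(32*h) (B(h, c) = 27/(-148) - 21/(32*h) = 27*(-1/148) - 21/(32*h) = -27/148 - 21/(32*h))
59424/B(-78, -264) = 59424/(((3/1184)*(-259 - 72*(-78))/(-78))) = 59424/(((3/1184)*(-1/78)*(-259 + 5616))) = 59424/(((3/1184)*(-1/78)*5357)) = 59424/(-5357/30784) = 59424*(-30784/5357) = -1829308416/5357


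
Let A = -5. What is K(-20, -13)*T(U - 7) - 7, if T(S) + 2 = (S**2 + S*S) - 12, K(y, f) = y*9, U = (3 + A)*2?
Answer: -41047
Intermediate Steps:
U = -4 (U = (3 - 5)*2 = -2*2 = -4)
K(y, f) = 9*y
T(S) = -14 + 2*S**2 (T(S) = -2 + ((S**2 + S*S) - 12) = -2 + ((S**2 + S**2) - 12) = -2 + (2*S**2 - 12) = -2 + (-12 + 2*S**2) = -14 + 2*S**2)
K(-20, -13)*T(U - 7) - 7 = (9*(-20))*(-14 + 2*(-4 - 7)**2) - 7 = -180*(-14 + 2*(-11)**2) - 7 = -180*(-14 + 2*121) - 7 = -180*(-14 + 242) - 7 = -180*228 - 7 = -41040 - 7 = -41047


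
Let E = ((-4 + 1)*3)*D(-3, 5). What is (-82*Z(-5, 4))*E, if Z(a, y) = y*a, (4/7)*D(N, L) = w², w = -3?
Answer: -232470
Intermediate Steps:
D(N, L) = 63/4 (D(N, L) = (7/4)*(-3)² = (7/4)*9 = 63/4)
Z(a, y) = a*y
E = -567/4 (E = ((-4 + 1)*3)*(63/4) = -3*3*(63/4) = -9*63/4 = -567/4 ≈ -141.75)
(-82*Z(-5, 4))*E = -(-410)*4*(-567/4) = -82*(-20)*(-567/4) = 1640*(-567/4) = -232470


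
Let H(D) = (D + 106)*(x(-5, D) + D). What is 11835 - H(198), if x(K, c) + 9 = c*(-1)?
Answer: 14571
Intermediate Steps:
x(K, c) = -9 - c (x(K, c) = -9 + c*(-1) = -9 - c)
H(D) = -954 - 9*D (H(D) = (D + 106)*((-9 - D) + D) = (106 + D)*(-9) = -954 - 9*D)
11835 - H(198) = 11835 - (-954 - 9*198) = 11835 - (-954 - 1782) = 11835 - 1*(-2736) = 11835 + 2736 = 14571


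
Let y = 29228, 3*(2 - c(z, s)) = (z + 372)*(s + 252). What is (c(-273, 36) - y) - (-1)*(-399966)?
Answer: -438696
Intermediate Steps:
c(z, s) = 2 - (252 + s)*(372 + z)/3 (c(z, s) = 2 - (z + 372)*(s + 252)/3 = 2 - (372 + z)*(252 + s)/3 = 2 - (252 + s)*(372 + z)/3)
(c(-273, 36) - y) - (-1)*(-399966) = ((-31246 - 124*36 - 84*(-273) - ⅓*36*(-273)) - 1*29228) - (-1)*(-399966) = ((-31246 - 4464 + 22932 + 3276) - 29228) - 1*399966 = (-9502 - 29228) - 399966 = -38730 - 399966 = -438696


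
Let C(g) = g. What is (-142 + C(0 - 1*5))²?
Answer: 21609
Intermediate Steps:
(-142 + C(0 - 1*5))² = (-142 + (0 - 1*5))² = (-142 + (0 - 5))² = (-142 - 5)² = (-147)² = 21609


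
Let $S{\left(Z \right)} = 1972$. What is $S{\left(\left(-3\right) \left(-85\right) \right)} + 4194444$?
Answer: $4196416$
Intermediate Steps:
$S{\left(\left(-3\right) \left(-85\right) \right)} + 4194444 = 1972 + 4194444 = 4196416$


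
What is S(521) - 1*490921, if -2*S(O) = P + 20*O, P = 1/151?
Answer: -149831563/302 ≈ -4.9613e+5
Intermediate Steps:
P = 1/151 ≈ 0.0066225
S(O) = -1/302 - 10*O (S(O) = -(1/151 + 20*O)/2 = -1/302 - 10*O)
S(521) - 1*490921 = (-1/302 - 10*521) - 1*490921 = (-1/302 - 5210) - 490921 = -1573421/302 - 490921 = -149831563/302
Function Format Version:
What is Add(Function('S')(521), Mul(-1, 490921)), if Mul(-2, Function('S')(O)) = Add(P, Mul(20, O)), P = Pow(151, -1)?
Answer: Rational(-149831563, 302) ≈ -4.9613e+5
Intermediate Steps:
P = Rational(1, 151) ≈ 0.0066225
Function('S')(O) = Add(Rational(-1, 302), Mul(-10, O)) (Function('S')(O) = Mul(Rational(-1, 2), Add(Rational(1, 151), Mul(20, O))) = Add(Rational(-1, 302), Mul(-10, O)))
Add(Function('S')(521), Mul(-1, 490921)) = Add(Add(Rational(-1, 302), Mul(-10, 521)), Mul(-1, 490921)) = Add(Add(Rational(-1, 302), -5210), -490921) = Add(Rational(-1573421, 302), -490921) = Rational(-149831563, 302)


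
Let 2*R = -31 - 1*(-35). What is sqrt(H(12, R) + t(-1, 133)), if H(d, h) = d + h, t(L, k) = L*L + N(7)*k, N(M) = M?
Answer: sqrt(946) ≈ 30.757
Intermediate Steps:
t(L, k) = L**2 + 7*k (t(L, k) = L*L + 7*k = L**2 + 7*k)
R = 2 (R = (-31 - 1*(-35))/2 = (-31 + 35)/2 = (1/2)*4 = 2)
sqrt(H(12, R) + t(-1, 133)) = sqrt((12 + 2) + ((-1)**2 + 7*133)) = sqrt(14 + (1 + 931)) = sqrt(14 + 932) = sqrt(946)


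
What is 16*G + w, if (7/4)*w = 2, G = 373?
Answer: 41784/7 ≈ 5969.1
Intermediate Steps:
w = 8/7 (w = (4/7)*2 = 8/7 ≈ 1.1429)
16*G + w = 16*373 + 8/7 = 5968 + 8/7 = 41784/7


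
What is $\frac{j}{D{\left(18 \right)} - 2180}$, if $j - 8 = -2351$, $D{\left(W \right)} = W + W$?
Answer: $\frac{2343}{2144} \approx 1.0928$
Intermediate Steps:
$D{\left(W \right)} = 2 W$
$j = -2343$ ($j = 8 - 2351 = -2343$)
$\frac{j}{D{\left(18 \right)} - 2180} = - \frac{2343}{2 \cdot 18 - 2180} = - \frac{2343}{36 - 2180} = - \frac{2343}{-2144} = \left(-2343\right) \left(- \frac{1}{2144}\right) = \frac{2343}{2144}$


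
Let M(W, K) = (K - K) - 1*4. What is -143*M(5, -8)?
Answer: 572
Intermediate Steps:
M(W, K) = -4 (M(W, K) = 0 - 4 = -4)
-143*M(5, -8) = -143*(-4) = 572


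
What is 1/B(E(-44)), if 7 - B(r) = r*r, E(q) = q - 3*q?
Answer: -1/7737 ≈ -0.00012925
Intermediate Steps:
E(q) = -2*q
B(r) = 7 - r² (B(r) = 7 - r*r = 7 - r²)
1/B(E(-44)) = 1/(7 - (-2*(-44))²) = 1/(7 - 1*88²) = 1/(7 - 1*7744) = 1/(7 - 7744) = 1/(-7737) = -1/7737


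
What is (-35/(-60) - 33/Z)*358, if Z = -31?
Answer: 109727/186 ≈ 589.93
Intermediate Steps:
(-35/(-60) - 33/Z)*358 = (-35/(-60) - 33/(-31))*358 = (-35*(-1/60) - 33*(-1/31))*358 = (7/12 + 33/31)*358 = (613/372)*358 = 109727/186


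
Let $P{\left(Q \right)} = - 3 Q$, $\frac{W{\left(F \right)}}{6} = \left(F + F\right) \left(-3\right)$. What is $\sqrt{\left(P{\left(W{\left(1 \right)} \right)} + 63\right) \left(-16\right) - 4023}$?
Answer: $3 i \sqrt{751} \approx 82.213 i$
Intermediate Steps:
$W{\left(F \right)} = - 36 F$ ($W{\left(F \right)} = 6 \left(F + F\right) \left(-3\right) = 6 \cdot 2 F \left(-3\right) = 6 \left(- 6 F\right) = - 36 F$)
$\sqrt{\left(P{\left(W{\left(1 \right)} \right)} + 63\right) \left(-16\right) - 4023} = \sqrt{\left(- 3 \left(\left(-36\right) 1\right) + 63\right) \left(-16\right) - 4023} = \sqrt{\left(\left(-3\right) \left(-36\right) + 63\right) \left(-16\right) - 4023} = \sqrt{\left(108 + 63\right) \left(-16\right) - 4023} = \sqrt{171 \left(-16\right) - 4023} = \sqrt{-2736 - 4023} = \sqrt{-6759} = 3 i \sqrt{751}$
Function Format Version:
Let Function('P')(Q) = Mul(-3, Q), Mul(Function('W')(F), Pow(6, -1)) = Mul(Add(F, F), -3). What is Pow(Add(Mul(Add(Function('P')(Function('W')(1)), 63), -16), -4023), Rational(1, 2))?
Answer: Mul(3, I, Pow(751, Rational(1, 2))) ≈ Mul(82.213, I)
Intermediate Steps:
Function('W')(F) = Mul(-36, F) (Function('W')(F) = Mul(6, Mul(Add(F, F), -3)) = Mul(6, Mul(Mul(2, F), -3)) = Mul(6, Mul(-6, F)) = Mul(-36, F))
Pow(Add(Mul(Add(Function('P')(Function('W')(1)), 63), -16), -4023), Rational(1, 2)) = Pow(Add(Mul(Add(Mul(-3, Mul(-36, 1)), 63), -16), -4023), Rational(1, 2)) = Pow(Add(Mul(Add(Mul(-3, -36), 63), -16), -4023), Rational(1, 2)) = Pow(Add(Mul(Add(108, 63), -16), -4023), Rational(1, 2)) = Pow(Add(Mul(171, -16), -4023), Rational(1, 2)) = Pow(Add(-2736, -4023), Rational(1, 2)) = Pow(-6759, Rational(1, 2)) = Mul(3, I, Pow(751, Rational(1, 2)))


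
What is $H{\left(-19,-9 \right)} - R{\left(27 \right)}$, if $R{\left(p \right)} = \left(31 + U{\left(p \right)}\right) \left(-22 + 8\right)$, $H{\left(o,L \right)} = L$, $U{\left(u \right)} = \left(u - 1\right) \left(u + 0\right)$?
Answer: $10253$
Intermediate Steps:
$U{\left(u \right)} = u \left(-1 + u\right)$ ($U{\left(u \right)} = \left(-1 + u\right) u = u \left(-1 + u\right)$)
$R{\left(p \right)} = -434 - 14 p \left(-1 + p\right)$ ($R{\left(p \right)} = \left(31 + p \left(-1 + p\right)\right) \left(-22 + 8\right) = \left(31 + p \left(-1 + p\right)\right) \left(-14\right) = -434 - 14 p \left(-1 + p\right)$)
$H{\left(-19,-9 \right)} - R{\left(27 \right)} = -9 - \left(-434 - 14 \cdot 27^{2} + 14 \cdot 27\right) = -9 - \left(-434 - 10206 + 378\right) = -9 - -10262 = -9 + 10262 = 10253$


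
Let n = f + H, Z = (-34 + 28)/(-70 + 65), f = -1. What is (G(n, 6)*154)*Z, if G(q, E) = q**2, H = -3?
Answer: 14784/5 ≈ 2956.8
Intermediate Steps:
Z = 6/5 (Z = -6/(-5) = -6*(-1/5) = 6/5 ≈ 1.2000)
n = -4 (n = -1 - 3 = -4)
(G(n, 6)*154)*Z = ((-4)**2*154)*(6/5) = (16*154)*(6/5) = 2464*(6/5) = 14784/5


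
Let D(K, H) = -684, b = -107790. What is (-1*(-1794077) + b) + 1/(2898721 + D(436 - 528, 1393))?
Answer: 4886922118620/2898037 ≈ 1.6863e+6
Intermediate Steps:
(-1*(-1794077) + b) + 1/(2898721 + D(436 - 528, 1393)) = (-1*(-1794077) - 107790) + 1/(2898721 - 684) = (1794077 - 107790) + 1/2898037 = 1686287 + 1/2898037 = 4886922118620/2898037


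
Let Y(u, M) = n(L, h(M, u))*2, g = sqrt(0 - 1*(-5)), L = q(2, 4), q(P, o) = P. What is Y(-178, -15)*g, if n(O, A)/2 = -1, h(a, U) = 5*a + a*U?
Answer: -4*sqrt(5) ≈ -8.9443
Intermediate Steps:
L = 2
h(a, U) = 5*a + U*a
n(O, A) = -2 (n(O, A) = 2*(-1) = -2)
g = sqrt(5) (g = sqrt(0 + 5) = sqrt(5) ≈ 2.2361)
Y(u, M) = -4 (Y(u, M) = -2*2 = -4)
Y(-178, -15)*g = -4*sqrt(5)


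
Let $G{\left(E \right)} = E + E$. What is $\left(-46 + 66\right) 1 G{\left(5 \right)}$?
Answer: $200$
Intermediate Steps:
$G{\left(E \right)} = 2 E$
$\left(-46 + 66\right) 1 G{\left(5 \right)} = \left(-46 + 66\right) 1 \cdot 2 \cdot 5 = 20 \cdot 1 \cdot 10 = 20 \cdot 10 = 200$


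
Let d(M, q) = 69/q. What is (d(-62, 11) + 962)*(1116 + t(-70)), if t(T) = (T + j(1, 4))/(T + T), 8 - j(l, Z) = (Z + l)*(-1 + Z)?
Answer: 237847481/220 ≈ 1.0811e+6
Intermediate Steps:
j(l, Z) = 8 - (-1 + Z)*(Z + l) (j(l, Z) = 8 - (Z + l)*(-1 + Z) = 8 - (-1 + Z)*(Z + l))
t(T) = (-7 + T)/(2*T) (t(T) = (T + (8 + 4 + 1 - 1*4² - 1*4*1))/(T + T) = (T + (8 + 4 + 1 - 1*16 - 4))/((2*T)) = (T + (8 + 4 + 1 - 16 - 4))*(1/(2*T)) = (T - 7)*(1/(2*T)) = (-7 + T)*(1/(2*T)) = (-7 + T)/(2*T))
(d(-62, 11) + 962)*(1116 + t(-70)) = (69/11 + 962)*(1116 + (½)*(-7 - 70)/(-70)) = (69*(1/11) + 962)*(1116 + (½)*(-1/70)*(-77)) = (69/11 + 962)*(1116 + 11/20) = (10651/11)*(22331/20) = 237847481/220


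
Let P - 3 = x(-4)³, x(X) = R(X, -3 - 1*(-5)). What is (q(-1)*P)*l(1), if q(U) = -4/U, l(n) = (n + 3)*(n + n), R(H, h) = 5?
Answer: 4096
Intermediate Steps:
x(X) = 5
l(n) = 2*n*(3 + n) (l(n) = (3 + n)*(2*n) = 2*n*(3 + n))
P = 128 (P = 3 + 5³ = 3 + 125 = 128)
(q(-1)*P)*l(1) = (-4/(-1)*128)*(2*1*(3 + 1)) = (-4*(-1)*128)*(2*1*4) = (4*128)*8 = 512*8 = 4096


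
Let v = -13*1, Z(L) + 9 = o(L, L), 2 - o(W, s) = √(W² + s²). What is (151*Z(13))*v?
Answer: 13741 + 25519*√2 ≈ 49830.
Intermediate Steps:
o(W, s) = 2 - √(W² + s²)
Z(L) = -7 - √2*√(L²) (Z(L) = -9 + (2 - √(L² + L²)) = -9 + (2 - √(2*L²)) = -9 + (2 - √2*√(L²)) = -7 - √2*√(L²))
v = -13
(151*Z(13))*v = (151*(-7 - √2*√(13²)))*(-13) = (151*(-7 - √2*√169))*(-13) = (151*(-7 - 1*√2*13))*(-13) = (151*(-7 - 13*√2))*(-13) = (-1057 - 1963*√2)*(-13) = 13741 + 25519*√2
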